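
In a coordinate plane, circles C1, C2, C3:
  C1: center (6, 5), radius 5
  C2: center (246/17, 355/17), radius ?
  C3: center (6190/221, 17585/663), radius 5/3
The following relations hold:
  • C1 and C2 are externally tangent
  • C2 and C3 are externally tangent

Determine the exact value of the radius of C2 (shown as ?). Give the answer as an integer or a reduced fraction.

13

1. [ext C1·C2]  r_C2² + 10r_C2 − 299 = 0  ⇒  r_C2 = 13 (r>0 drops 1)
2. [ext C2·C3]  r_C2² + (10/3)r_C2 − 637/3 = 0  ⇒  r_C2 = 13 (r>0 drops 1)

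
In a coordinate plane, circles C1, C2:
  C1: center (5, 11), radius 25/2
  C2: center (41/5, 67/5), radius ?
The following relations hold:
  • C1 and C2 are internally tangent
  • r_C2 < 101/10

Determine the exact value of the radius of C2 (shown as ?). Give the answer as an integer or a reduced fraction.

1. [int C1,C2]  r_C2² − 25r_C2 + 561/4 = 0  ⇒  r_C2 = 17/2 or 33/2
2. given r_C2 < 101/10: keep 17/2

17/2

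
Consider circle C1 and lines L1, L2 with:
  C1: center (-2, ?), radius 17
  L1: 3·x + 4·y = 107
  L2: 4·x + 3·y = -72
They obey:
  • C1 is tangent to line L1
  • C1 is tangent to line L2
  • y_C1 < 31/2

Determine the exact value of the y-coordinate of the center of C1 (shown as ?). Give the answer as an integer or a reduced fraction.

1. [C1‖L1]  y_C1² − (113/2)y_C1 + 693/2 = 0  ⇒  y_C1 = 7 or 99/2
2. [C1‖L2]  y_C1² + (128/3)y_C1 − 1043/3 = 0  ⇒  y_C1 = -149/3 or 7

7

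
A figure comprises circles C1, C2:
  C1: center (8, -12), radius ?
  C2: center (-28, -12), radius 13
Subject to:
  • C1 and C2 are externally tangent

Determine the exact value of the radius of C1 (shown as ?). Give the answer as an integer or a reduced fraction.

23

1. [ext C1·C2]  r_C1² + 26r_C1 − 1127 = 0  ⇒  r_C1 = 23 (r>0 drops 1)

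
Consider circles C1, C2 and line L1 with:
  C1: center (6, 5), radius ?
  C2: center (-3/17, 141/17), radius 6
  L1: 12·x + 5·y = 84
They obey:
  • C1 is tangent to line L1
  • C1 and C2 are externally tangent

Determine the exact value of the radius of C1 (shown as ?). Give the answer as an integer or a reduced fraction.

1. [C1‖L1]  r_C1² − 1 = 0  ⇒  r_C1 = 1 (r>0 drops 1)
2. [ext C1·C2]  r_C1² + 12r_C1 − 13 = 0  ⇒  r_C1 = 1 (r>0 drops 1)

1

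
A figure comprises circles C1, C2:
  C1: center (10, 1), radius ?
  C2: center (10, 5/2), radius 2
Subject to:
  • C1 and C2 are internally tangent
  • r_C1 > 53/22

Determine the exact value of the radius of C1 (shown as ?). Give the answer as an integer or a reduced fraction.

1. [int C1,C2]  r_C1² − 4r_C1 + 7/4 = 0  ⇒  r_C1 = 1/2 or 7/2
2. given r_C1 > 53/22: keep 7/2

7/2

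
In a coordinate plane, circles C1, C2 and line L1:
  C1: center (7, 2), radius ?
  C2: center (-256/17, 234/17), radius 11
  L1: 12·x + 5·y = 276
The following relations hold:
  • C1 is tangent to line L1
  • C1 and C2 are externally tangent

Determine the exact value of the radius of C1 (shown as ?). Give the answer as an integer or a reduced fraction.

14

1. [C1‖L1]  r_C1² − 196 = 0  ⇒  r_C1 = 14 (r>0 drops 1)
2. [ext C1·C2]  r_C1² + 22r_C1 − 504 = 0  ⇒  r_C1 = 14 (r>0 drops 1)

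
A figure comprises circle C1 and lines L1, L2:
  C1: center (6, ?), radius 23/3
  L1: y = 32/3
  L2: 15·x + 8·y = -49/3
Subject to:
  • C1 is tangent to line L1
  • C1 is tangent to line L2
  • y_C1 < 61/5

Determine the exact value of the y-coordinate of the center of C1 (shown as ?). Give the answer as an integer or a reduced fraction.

3

1. [C1‖L1]  y_C1² − (64/3)y_C1 + 55 = 0  ⇒  y_C1 = 3 or 55/3
2. [C1‖L2]  y_C1² + (319/12)y_C1 − 355/4 = 0  ⇒  y_C1 = -355/12 or 3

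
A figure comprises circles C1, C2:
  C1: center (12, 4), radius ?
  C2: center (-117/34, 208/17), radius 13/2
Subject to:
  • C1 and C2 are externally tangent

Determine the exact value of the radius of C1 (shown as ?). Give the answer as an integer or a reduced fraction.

11

1. [ext C1·C2]  r_C1² + 13r_C1 − 264 = 0  ⇒  r_C1 = 11 (r>0 drops 1)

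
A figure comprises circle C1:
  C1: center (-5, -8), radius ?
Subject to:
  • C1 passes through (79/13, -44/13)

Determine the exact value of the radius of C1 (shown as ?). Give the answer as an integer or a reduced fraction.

12

1. [C1∋P]  r_C1² − 144 = 0  ⇒  r_C1 = 12 (r>0 drops 1)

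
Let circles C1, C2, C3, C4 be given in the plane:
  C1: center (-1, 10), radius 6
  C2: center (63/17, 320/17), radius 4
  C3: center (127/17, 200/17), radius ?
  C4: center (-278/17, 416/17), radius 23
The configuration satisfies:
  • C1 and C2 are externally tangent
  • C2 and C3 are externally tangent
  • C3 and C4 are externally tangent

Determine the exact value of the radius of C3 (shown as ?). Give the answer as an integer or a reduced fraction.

1. [ext C2·C3]  r_C3² + 8r_C3 − 48 = 0  ⇒  r_C3 = 4 (r>0 drops 1)
2. [ext C3·C4]  r_C3² + 46r_C3 − 200 = 0  ⇒  r_C3 = 4 (r>0 drops 1)

4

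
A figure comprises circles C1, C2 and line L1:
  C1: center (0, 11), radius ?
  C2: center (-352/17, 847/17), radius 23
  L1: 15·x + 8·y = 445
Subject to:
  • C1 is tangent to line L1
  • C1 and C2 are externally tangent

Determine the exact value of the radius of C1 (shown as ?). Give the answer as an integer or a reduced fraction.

21

1. [C1‖L1]  r_C1² − 441 = 0  ⇒  r_C1 = 21 (r>0 drops 1)
2. [ext C1·C2]  r_C1² + 46r_C1 − 1407 = 0  ⇒  r_C1 = 21 (r>0 drops 1)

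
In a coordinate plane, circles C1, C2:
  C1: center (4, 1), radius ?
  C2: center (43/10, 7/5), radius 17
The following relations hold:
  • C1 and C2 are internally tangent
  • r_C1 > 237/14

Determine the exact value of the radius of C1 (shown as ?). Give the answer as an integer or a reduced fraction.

1. [int C1,C2]  r_C1² − 34r_C1 + 1155/4 = 0  ⇒  r_C1 = 33/2 or 35/2
2. given r_C1 > 237/14: keep 35/2

35/2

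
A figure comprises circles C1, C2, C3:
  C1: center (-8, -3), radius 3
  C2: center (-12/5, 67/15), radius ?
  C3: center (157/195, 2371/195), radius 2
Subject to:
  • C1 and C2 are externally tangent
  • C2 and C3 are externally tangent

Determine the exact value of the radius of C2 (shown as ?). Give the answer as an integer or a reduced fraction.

19/3

1. [ext C1·C2]  r_C2² + 6r_C2 − 703/9 = 0  ⇒  r_C2 = 19/3 (r>0 drops 1)
2. [ext C2·C3]  r_C2² + 4r_C2 − 589/9 = 0  ⇒  r_C2 = 19/3 (r>0 drops 1)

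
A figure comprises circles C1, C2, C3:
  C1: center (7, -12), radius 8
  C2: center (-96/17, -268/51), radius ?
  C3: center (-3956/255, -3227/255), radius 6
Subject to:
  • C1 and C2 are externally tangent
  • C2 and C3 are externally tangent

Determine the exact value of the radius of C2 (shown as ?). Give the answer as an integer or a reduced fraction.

1. [ext C1·C2]  r_C2² + 16r_C2 − 1273/9 = 0  ⇒  r_C2 = 19/3 (r>0 drops 1)
2. [ext C2·C3]  r_C2² + 12r_C2 − 1045/9 = 0  ⇒  r_C2 = 19/3 (r>0 drops 1)

19/3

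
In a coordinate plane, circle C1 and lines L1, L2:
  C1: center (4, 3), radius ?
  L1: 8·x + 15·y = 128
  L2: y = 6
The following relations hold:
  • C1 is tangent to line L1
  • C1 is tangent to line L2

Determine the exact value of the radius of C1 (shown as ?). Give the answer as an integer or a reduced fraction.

3

1. [C1‖L1]  r_C1² − 9 = 0  ⇒  r_C1 = 3 (r>0 drops 1)
2. [C1‖L2]  r_C1² − 9 = 0  ⇒  r_C1 = 3 (r>0 drops 1)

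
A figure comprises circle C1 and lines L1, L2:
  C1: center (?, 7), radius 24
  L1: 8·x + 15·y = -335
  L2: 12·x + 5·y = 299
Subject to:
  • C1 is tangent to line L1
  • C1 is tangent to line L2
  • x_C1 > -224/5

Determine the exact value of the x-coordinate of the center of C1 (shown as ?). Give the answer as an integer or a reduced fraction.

1. [C1‖L1]  x_C1² + 110x_C1 + 424 = 0  ⇒  x_C1 = -106 or -4
2. [C1‖L2]  x_C1² − 44x_C1 − 192 = 0  ⇒  x_C1 = -4 or 48

-4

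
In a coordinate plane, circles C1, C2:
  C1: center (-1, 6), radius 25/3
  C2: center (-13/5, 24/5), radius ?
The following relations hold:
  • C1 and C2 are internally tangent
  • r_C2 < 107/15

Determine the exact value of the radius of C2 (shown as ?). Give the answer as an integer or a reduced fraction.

19/3

1. [int C1,C2]  r_C2² − (50/3)r_C2 + 589/9 = 0  ⇒  r_C2 = 19/3 or 31/3
2. given r_C2 < 107/15: keep 19/3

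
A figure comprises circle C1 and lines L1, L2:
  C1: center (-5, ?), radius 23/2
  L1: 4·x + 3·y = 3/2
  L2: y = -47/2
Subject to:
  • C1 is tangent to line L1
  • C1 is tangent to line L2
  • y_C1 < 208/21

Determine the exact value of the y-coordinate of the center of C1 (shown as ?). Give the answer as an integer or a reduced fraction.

-12

1. [C1‖L1]  y_C1² − (43/3)y_C1 − 316 = 0  ⇒  y_C1 = -12 or 79/3
2. [C1‖L2]  y_C1² + 47y_C1 + 420 = 0  ⇒  y_C1 = -35 or -12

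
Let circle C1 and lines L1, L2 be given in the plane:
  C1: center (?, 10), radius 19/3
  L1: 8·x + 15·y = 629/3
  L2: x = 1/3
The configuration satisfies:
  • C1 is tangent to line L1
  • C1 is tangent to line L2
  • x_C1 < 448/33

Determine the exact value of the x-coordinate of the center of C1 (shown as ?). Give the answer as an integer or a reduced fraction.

-6

1. [C1‖L1]  x_C1² − (179/12)x_C1 − 251/2 = 0  ⇒  x_C1 = -6 or 251/12
2. [C1‖L2]  x_C1² − (2/3)x_C1 − 40 = 0  ⇒  x_C1 = -6 or 20/3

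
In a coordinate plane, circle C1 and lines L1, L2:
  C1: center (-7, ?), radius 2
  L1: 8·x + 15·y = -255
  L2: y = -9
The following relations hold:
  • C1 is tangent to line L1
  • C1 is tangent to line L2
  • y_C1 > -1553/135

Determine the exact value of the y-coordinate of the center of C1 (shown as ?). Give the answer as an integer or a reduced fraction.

-11

1. [C1‖L1]  y_C1² + (398/15)y_C1 + 2563/15 = 0  ⇒  y_C1 = -233/15 or -11
2. [C1‖L2]  y_C1² + 18y_C1 + 77 = 0  ⇒  y_C1 = -11 or -7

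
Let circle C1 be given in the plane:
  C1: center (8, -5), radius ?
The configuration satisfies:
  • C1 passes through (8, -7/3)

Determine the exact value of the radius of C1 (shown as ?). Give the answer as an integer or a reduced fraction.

8/3

1. [C1∋P]  r_C1² − 64/9 = 0  ⇒  r_C1 = 8/3 (r>0 drops 1)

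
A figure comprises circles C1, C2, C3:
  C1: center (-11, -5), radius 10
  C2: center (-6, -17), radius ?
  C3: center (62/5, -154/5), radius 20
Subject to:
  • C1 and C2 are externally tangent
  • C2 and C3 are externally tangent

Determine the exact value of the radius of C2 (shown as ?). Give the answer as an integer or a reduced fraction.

3

1. [ext C1·C2]  r_C2² + 20r_C2 − 69 = 0  ⇒  r_C2 = 3 (r>0 drops 1)
2. [ext C2·C3]  r_C2² + 40r_C2 − 129 = 0  ⇒  r_C2 = 3 (r>0 drops 1)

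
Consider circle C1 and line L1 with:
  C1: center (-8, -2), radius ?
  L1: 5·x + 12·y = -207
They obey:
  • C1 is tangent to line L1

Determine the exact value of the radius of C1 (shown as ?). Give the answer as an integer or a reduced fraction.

1. [C1‖L1]  r_C1² − 121 = 0  ⇒  r_C1 = 11 (r>0 drops 1)

11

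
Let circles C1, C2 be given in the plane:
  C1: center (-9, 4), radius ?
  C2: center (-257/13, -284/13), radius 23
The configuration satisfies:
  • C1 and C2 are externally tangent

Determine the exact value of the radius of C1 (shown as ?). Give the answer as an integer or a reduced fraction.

1. [ext C1·C2]  r_C1² + 46r_C1 − 255 = 0  ⇒  r_C1 = 5 (r>0 drops 1)

5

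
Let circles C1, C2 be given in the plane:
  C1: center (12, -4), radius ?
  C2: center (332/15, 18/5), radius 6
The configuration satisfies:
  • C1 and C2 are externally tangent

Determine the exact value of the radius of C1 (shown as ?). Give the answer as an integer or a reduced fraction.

20/3

1. [ext C1·C2]  r_C1² + 12r_C1 − 1120/9 = 0  ⇒  r_C1 = 20/3 (r>0 drops 1)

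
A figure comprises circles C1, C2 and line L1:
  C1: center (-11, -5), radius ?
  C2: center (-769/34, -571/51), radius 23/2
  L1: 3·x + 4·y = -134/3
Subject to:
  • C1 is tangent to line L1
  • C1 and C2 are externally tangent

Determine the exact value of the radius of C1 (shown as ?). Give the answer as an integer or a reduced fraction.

1. [C1‖L1]  r_C1² − 25/9 = 0  ⇒  r_C1 = 5/3 (r>0 drops 1)
2. [ext C1·C2]  r_C1² + 23r_C1 − 370/9 = 0  ⇒  r_C1 = 5/3 (r>0 drops 1)

5/3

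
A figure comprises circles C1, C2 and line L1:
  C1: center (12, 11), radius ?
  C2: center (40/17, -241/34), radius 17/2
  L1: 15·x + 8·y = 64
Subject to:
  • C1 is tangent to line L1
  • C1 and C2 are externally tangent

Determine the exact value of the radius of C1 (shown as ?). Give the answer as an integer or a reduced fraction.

1. [C1‖L1]  r_C1² − 144 = 0  ⇒  r_C1 = 12 (r>0 drops 1)
2. [ext C1·C2]  r_C1² + 17r_C1 − 348 = 0  ⇒  r_C1 = 12 (r>0 drops 1)

12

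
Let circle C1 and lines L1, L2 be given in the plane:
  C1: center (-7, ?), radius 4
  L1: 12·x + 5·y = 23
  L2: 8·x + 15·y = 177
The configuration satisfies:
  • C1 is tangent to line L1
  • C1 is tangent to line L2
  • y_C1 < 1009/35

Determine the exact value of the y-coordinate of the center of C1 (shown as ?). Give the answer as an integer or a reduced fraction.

1. [C1‖L1]  y_C1² − (214/5)y_C1 + 1749/5 = 0  ⇒  y_C1 = 11 or 159/5
2. [C1‖L2]  y_C1² − (466/15)y_C1 + 3311/15 = 0  ⇒  y_C1 = 11 or 301/15

11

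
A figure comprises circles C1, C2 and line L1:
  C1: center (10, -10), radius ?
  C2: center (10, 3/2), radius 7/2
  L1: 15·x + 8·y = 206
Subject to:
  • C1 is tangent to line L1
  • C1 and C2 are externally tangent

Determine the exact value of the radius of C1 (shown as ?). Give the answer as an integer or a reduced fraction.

1. [C1‖L1]  r_C1² − 64 = 0  ⇒  r_C1 = 8 (r>0 drops 1)
2. [ext C1·C2]  r_C1² + 7r_C1 − 120 = 0  ⇒  r_C1 = 8 (r>0 drops 1)

8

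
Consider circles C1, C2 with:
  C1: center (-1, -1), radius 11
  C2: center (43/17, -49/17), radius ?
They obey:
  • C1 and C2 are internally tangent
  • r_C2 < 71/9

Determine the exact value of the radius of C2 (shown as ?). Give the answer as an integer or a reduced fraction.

7

1. [int C1,C2]  r_C2² − 22r_C2 + 105 = 0  ⇒  r_C2 = 7 or 15
2. given r_C2 < 71/9: keep 7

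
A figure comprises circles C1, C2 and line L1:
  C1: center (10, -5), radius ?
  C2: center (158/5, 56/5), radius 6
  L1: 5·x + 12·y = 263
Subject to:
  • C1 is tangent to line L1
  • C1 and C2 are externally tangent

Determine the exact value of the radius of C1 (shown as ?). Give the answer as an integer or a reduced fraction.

1. [C1‖L1]  r_C1² − 441 = 0  ⇒  r_C1 = 21 (r>0 drops 1)
2. [ext C1·C2]  r_C1² + 12r_C1 − 693 = 0  ⇒  r_C1 = 21 (r>0 drops 1)

21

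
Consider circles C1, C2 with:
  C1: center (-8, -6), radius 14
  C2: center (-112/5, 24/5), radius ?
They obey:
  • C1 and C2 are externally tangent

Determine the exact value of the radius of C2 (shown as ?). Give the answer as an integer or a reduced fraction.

1. [ext C1·C2]  r_C2² + 28r_C2 − 128 = 0  ⇒  r_C2 = 4 (r>0 drops 1)

4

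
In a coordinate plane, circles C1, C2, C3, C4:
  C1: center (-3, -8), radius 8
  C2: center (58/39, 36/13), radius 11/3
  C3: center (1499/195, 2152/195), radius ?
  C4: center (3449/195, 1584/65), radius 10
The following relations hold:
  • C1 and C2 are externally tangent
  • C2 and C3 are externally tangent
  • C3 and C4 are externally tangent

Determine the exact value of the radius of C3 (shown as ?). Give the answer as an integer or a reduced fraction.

20/3

1. [ext C2·C3]  r_C3² + (22/3)r_C3 − 280/3 = 0  ⇒  r_C3 = 20/3 (r>0 drops 1)
2. [ext C3·C4]  r_C3² + 20r_C3 − 1600/9 = 0  ⇒  r_C3 = 20/3 (r>0 drops 1)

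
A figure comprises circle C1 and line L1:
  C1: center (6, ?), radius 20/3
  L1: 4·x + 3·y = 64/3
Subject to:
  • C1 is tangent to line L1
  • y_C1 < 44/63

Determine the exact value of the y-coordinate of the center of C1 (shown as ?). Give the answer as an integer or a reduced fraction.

1. [C1‖L1]  y_C1² + (16/9)y_C1 − 368/3 = 0  ⇒  y_C1 = -12 or 92/9
2. given y_C1 < 44/63: keep -12

-12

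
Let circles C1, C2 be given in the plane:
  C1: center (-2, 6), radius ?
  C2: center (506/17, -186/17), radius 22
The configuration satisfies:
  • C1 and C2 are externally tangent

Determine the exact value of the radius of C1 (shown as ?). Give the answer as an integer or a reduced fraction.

1. [ext C1·C2]  r_C1² + 44r_C1 − 812 = 0  ⇒  r_C1 = 14 (r>0 drops 1)

14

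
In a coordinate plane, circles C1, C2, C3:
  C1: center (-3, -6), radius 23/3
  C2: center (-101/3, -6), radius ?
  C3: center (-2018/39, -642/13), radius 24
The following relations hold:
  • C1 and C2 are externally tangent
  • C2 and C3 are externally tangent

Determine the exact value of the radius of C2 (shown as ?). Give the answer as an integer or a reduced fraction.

1. [ext C1·C2]  r_C2² + (46/3)r_C2 − 2645/3 = 0  ⇒  r_C2 = 23 (r>0 drops 1)
2. [ext C2·C3]  r_C2² + 48r_C2 − 1633 = 0  ⇒  r_C2 = 23 (r>0 drops 1)

23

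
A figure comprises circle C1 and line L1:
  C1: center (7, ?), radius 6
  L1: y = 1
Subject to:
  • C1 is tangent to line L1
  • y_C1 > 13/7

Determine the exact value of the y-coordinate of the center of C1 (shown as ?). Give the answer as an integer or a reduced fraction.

7

1. [C1‖L1]  y_C1² − 2y_C1 − 35 = 0  ⇒  y_C1 = -5 or 7
2. given y_C1 > 13/7: keep 7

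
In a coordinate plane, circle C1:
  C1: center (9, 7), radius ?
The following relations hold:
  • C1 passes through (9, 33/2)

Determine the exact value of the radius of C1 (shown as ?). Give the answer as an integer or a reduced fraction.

19/2

1. [C1∋P]  r_C1² − 361/4 = 0  ⇒  r_C1 = 19/2 (r>0 drops 1)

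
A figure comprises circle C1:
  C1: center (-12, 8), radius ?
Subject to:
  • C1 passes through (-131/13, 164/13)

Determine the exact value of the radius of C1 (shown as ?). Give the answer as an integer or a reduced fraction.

5

1. [C1∋P]  r_C1² − 25 = 0  ⇒  r_C1 = 5 (r>0 drops 1)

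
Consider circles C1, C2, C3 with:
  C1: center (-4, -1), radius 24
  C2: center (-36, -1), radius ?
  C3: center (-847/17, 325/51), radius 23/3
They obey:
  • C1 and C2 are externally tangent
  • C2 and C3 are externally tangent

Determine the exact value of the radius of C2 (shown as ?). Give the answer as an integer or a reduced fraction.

8

1. [ext C1·C2]  r_C2² + 48r_C2 − 448 = 0  ⇒  r_C2 = 8 (r>0 drops 1)
2. [ext C2·C3]  r_C2² + (46/3)r_C2 − 560/3 = 0  ⇒  r_C2 = 8 (r>0 drops 1)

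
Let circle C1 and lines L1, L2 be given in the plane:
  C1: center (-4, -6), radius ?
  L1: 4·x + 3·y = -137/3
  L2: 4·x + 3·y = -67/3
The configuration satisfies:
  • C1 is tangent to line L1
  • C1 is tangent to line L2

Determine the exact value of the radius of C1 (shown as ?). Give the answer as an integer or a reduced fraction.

7/3

1. [C1‖L1]  r_C1² − 49/9 = 0  ⇒  r_C1 = 7/3 (r>0 drops 1)
2. [C1‖L2]  r_C1² − 49/9 = 0  ⇒  r_C1 = 7/3 (r>0 drops 1)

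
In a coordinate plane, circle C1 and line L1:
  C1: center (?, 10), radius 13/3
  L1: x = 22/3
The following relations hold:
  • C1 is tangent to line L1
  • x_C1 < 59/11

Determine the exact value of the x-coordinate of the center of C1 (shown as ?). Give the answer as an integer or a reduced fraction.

1. [C1‖L1]  x_C1² − (44/3)x_C1 + 35 = 0  ⇒  x_C1 = 3 or 35/3
2. given x_C1 < 59/11: keep 3

3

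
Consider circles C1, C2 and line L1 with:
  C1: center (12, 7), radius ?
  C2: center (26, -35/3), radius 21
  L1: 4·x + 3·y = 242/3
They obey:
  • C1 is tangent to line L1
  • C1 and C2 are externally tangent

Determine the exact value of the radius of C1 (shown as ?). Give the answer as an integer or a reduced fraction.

1. [C1‖L1]  r_C1² − 49/9 = 0  ⇒  r_C1 = 7/3 (r>0 drops 1)
2. [ext C1·C2]  r_C1² + 42r_C1 − 931/9 = 0  ⇒  r_C1 = 7/3 (r>0 drops 1)

7/3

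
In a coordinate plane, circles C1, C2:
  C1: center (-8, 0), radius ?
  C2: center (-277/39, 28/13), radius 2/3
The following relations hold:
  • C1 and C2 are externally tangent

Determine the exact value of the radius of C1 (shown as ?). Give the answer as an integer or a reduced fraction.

1. [ext C1·C2]  r_C1² + (4/3)r_C1 − 5 = 0  ⇒  r_C1 = 5/3 (r>0 drops 1)

5/3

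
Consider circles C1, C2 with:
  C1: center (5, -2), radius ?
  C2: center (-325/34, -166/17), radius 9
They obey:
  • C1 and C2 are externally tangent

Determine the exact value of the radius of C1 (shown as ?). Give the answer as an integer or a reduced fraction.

1. [ext C1·C2]  r_C1² + 18r_C1 − 765/4 = 0  ⇒  r_C1 = 15/2 (r>0 drops 1)

15/2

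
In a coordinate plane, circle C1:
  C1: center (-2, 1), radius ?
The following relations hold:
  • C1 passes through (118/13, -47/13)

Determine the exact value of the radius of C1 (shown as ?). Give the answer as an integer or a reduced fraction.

1. [C1∋P]  r_C1² − 144 = 0  ⇒  r_C1 = 12 (r>0 drops 1)

12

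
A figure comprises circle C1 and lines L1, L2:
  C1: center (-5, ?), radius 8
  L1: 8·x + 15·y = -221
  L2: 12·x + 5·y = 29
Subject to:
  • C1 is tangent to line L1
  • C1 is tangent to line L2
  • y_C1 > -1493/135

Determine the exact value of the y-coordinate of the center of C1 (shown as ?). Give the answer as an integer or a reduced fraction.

1. [C1‖L1]  y_C1² + (362/15)y_C1 + 317/5 = 0  ⇒  y_C1 = -317/15 or -3
2. [C1‖L2]  y_C1² − (178/5)y_C1 − 579/5 = 0  ⇒  y_C1 = -3 or 193/5

-3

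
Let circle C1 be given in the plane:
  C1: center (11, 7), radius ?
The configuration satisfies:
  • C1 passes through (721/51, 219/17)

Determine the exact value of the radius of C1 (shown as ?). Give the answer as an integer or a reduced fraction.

20/3

1. [C1∋P]  r_C1² − 400/9 = 0  ⇒  r_C1 = 20/3 (r>0 drops 1)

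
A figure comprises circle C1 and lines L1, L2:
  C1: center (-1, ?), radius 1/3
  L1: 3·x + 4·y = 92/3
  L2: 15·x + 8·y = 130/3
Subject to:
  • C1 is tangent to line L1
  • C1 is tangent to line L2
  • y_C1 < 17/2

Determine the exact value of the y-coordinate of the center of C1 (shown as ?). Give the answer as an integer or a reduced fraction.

1. [C1‖L1]  y_C1² − (101/6)y_C1 + 212/3 = 0  ⇒  y_C1 = 8 or 53/6
2. [C1‖L2]  y_C1² − (175/12)y_C1 + 158/3 = 0  ⇒  y_C1 = 79/12 or 8

8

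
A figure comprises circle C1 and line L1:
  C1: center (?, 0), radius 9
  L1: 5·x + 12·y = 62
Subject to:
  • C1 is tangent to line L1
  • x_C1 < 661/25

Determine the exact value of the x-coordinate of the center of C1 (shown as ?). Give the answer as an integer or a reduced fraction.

-11

1. [C1‖L1]  x_C1² − (124/5)x_C1 − 1969/5 = 0  ⇒  x_C1 = -11 or 179/5
2. given x_C1 < 661/25: keep -11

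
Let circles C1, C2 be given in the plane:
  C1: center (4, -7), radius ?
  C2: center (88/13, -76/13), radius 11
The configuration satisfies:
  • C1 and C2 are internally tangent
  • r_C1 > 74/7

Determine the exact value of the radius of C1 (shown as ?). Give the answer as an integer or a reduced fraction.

1. [int C1,C2]  r_C1² − 22r_C1 + 112 = 0  ⇒  r_C1 = 8 or 14
2. given r_C1 > 74/7: keep 14

14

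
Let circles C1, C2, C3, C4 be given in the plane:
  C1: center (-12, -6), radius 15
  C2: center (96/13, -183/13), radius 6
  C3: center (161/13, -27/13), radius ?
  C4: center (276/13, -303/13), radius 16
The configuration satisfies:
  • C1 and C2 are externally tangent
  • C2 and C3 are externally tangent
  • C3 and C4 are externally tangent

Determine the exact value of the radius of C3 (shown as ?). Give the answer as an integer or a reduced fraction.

7

1. [ext C2·C3]  r_C3² + 12r_C3 − 133 = 0  ⇒  r_C3 = 7 (r>0 drops 1)
2. [ext C3·C4]  r_C3² + 32r_C3 − 273 = 0  ⇒  r_C3 = 7 (r>0 drops 1)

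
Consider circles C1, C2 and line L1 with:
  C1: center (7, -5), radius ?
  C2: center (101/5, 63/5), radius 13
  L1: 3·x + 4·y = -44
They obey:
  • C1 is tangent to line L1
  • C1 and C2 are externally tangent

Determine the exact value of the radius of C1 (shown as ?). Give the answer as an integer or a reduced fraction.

1. [C1‖L1]  r_C1² − 81 = 0  ⇒  r_C1 = 9 (r>0 drops 1)
2. [ext C1·C2]  r_C1² + 26r_C1 − 315 = 0  ⇒  r_C1 = 9 (r>0 drops 1)

9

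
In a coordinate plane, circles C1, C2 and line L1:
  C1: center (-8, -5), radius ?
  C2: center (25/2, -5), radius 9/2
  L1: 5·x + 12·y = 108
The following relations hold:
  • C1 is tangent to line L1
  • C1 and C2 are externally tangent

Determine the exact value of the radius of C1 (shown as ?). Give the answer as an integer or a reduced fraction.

16

1. [C1‖L1]  r_C1² − 256 = 0  ⇒  r_C1 = 16 (r>0 drops 1)
2. [ext C1·C2]  r_C1² + 9r_C1 − 400 = 0  ⇒  r_C1 = 16 (r>0 drops 1)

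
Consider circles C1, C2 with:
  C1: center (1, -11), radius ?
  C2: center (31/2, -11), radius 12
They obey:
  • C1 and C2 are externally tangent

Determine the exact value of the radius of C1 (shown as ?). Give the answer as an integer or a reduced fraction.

5/2

1. [ext C1·C2]  r_C1² + 24r_C1 − 265/4 = 0  ⇒  r_C1 = 5/2 (r>0 drops 1)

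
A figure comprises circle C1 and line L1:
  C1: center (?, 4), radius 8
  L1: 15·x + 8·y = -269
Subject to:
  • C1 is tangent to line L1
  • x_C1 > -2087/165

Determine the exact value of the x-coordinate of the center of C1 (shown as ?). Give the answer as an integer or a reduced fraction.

-11

1. [C1‖L1]  x_C1² + (602/15)x_C1 + 4807/15 = 0  ⇒  x_C1 = -437/15 or -11
2. given x_C1 > -2087/165: keep -11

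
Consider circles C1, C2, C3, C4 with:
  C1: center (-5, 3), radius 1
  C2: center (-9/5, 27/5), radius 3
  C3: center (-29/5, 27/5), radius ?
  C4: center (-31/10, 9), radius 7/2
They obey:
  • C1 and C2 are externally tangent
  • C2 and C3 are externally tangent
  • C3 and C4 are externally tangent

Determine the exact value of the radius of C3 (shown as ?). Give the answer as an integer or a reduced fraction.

1

1. [ext C2·C3]  r_C3² + 6r_C3 − 7 = 0  ⇒  r_C3 = 1 (r>0 drops 1)
2. [ext C3·C4]  r_C3² + 7r_C3 − 8 = 0  ⇒  r_C3 = 1 (r>0 drops 1)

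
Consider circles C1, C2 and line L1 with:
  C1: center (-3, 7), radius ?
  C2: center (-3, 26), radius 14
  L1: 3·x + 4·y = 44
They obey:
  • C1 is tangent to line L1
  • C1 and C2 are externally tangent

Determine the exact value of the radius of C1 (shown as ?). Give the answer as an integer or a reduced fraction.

5

1. [C1‖L1]  r_C1² − 25 = 0  ⇒  r_C1 = 5 (r>0 drops 1)
2. [ext C1·C2]  r_C1² + 28r_C1 − 165 = 0  ⇒  r_C1 = 5 (r>0 drops 1)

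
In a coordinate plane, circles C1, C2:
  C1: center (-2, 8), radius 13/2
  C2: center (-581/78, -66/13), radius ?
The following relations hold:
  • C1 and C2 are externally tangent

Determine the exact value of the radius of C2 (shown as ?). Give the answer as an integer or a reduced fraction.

23/3

1. [ext C1·C2]  r_C2² + 13r_C2 − 1426/9 = 0  ⇒  r_C2 = 23/3 (r>0 drops 1)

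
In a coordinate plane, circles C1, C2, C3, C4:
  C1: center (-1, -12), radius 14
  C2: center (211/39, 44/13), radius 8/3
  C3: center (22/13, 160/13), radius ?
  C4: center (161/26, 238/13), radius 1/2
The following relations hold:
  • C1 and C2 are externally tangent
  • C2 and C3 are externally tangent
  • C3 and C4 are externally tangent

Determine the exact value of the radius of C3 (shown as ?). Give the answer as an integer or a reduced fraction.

7

1. [ext C2·C3]  r_C3² + (16/3)r_C3 − 259/3 = 0  ⇒  r_C3 = 7 (r>0 drops 1)
2. [ext C3·C4]  r_C3² + 1r_C3 − 56 = 0  ⇒  r_C3 = 7 (r>0 drops 1)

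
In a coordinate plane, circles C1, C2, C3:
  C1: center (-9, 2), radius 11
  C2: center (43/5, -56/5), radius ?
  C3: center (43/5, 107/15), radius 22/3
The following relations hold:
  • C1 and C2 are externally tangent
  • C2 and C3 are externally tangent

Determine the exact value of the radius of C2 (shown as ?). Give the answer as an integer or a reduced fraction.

1. [ext C1·C2]  r_C2² + 22r_C2 − 363 = 0  ⇒  r_C2 = 11 (r>0 drops 1)
2. [ext C2·C3]  r_C2² + (44/3)r_C2 − 847/3 = 0  ⇒  r_C2 = 11 (r>0 drops 1)

11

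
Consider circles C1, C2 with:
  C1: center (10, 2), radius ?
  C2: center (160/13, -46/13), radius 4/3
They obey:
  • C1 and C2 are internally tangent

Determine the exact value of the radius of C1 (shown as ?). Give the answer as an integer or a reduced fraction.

1. [int C1,C2]  r_C1² − (8/3)r_C1 − 308/9 = 0  ⇒  r_C1 = 22/3 (r>0 drops 1)

22/3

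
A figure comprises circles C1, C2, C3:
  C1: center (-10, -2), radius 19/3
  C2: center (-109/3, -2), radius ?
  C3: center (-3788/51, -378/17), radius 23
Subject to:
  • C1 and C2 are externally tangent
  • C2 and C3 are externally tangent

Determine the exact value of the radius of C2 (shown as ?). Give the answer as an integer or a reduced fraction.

1. [ext C1·C2]  r_C2² + (38/3)r_C2 − 1960/3 = 0  ⇒  r_C2 = 20 (r>0 drops 1)
2. [ext C2·C3]  r_C2² + 46r_C2 − 1320 = 0  ⇒  r_C2 = 20 (r>0 drops 1)

20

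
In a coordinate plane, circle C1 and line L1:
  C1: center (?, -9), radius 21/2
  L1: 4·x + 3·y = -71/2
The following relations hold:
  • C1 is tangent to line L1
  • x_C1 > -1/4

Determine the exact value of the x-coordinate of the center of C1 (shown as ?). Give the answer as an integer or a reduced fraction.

11

1. [C1‖L1]  x_C1² + (17/4)x_C1 − 671/4 = 0  ⇒  x_C1 = -61/4 or 11
2. given x_C1 > -1/4: keep 11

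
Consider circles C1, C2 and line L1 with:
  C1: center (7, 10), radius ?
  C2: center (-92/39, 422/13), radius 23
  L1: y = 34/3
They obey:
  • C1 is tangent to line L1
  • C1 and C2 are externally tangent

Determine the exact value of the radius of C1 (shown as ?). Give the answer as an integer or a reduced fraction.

1. [C1‖L1]  r_C1² − 16/9 = 0  ⇒  r_C1 = 4/3 (r>0 drops 1)
2. [ext C1·C2]  r_C1² + 46r_C1 − 568/9 = 0  ⇒  r_C1 = 4/3 (r>0 drops 1)

4/3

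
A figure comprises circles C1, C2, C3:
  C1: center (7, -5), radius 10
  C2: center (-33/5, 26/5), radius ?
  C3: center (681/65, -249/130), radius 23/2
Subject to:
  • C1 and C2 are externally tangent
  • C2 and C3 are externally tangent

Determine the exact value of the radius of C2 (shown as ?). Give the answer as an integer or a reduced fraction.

1. [ext C1·C2]  r_C2² + 20r_C2 − 189 = 0  ⇒  r_C2 = 7 (r>0 drops 1)
2. [ext C2·C3]  r_C2² + 23r_C2 − 210 = 0  ⇒  r_C2 = 7 (r>0 drops 1)

7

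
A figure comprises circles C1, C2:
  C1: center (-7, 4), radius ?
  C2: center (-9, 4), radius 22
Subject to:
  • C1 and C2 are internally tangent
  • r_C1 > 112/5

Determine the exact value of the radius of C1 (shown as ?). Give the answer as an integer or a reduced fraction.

24

1. [int C1,C2]  r_C1² − 44r_C1 + 480 = 0  ⇒  r_C1 = 20 or 24
2. given r_C1 > 112/5: keep 24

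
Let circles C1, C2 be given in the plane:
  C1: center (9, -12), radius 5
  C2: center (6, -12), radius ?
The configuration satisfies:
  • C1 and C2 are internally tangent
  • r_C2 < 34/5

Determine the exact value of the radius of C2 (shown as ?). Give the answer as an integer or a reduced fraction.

2

1. [int C1,C2]  r_C2² − 10r_C2 + 16 = 0  ⇒  r_C2 = 2 or 8
2. given r_C2 < 34/5: keep 2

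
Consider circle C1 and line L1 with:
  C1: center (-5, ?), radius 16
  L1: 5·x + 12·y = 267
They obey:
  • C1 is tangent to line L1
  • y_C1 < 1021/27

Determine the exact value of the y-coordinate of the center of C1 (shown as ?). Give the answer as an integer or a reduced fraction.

1. [C1‖L1]  y_C1² − (146/3)y_C1 + 875/3 = 0  ⇒  y_C1 = 7 or 125/3
2. given y_C1 < 1021/27: keep 7

7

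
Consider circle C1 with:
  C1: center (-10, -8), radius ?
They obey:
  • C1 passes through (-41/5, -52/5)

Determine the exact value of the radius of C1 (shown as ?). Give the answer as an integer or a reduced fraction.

3

1. [C1∋P]  r_C1² − 9 = 0  ⇒  r_C1 = 3 (r>0 drops 1)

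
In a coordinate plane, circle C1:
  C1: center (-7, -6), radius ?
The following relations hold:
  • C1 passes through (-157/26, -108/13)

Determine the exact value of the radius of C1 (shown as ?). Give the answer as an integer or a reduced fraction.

5/2

1. [C1∋P]  r_C1² − 25/4 = 0  ⇒  r_C1 = 5/2 (r>0 drops 1)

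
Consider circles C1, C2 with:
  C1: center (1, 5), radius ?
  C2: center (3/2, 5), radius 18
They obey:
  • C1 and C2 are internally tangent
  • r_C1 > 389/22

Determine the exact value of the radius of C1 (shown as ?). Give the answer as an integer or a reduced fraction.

37/2

1. [int C1,C2]  r_C1² − 36r_C1 + 1295/4 = 0  ⇒  r_C1 = 35/2 or 37/2
2. given r_C1 > 389/22: keep 37/2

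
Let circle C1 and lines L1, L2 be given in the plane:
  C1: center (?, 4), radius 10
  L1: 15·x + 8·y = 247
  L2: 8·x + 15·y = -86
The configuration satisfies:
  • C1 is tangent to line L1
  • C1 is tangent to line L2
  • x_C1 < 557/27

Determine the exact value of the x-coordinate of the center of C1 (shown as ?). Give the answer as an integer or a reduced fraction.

1. [C1‖L1]  x_C1² − (86/3)x_C1 + 77 = 0  ⇒  x_C1 = 3 or 77/3
2. [C1‖L2]  x_C1² + (73/2)x_C1 − 237/2 = 0  ⇒  x_C1 = -79/2 or 3

3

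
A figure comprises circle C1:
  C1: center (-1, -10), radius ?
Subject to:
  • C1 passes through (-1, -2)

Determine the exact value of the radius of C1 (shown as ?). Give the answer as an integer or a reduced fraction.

8

1. [C1∋P]  r_C1² − 64 = 0  ⇒  r_C1 = 8 (r>0 drops 1)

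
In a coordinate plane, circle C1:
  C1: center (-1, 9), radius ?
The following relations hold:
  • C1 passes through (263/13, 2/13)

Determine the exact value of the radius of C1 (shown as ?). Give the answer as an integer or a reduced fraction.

1. [C1∋P]  r_C1² − 529 = 0  ⇒  r_C1 = 23 (r>0 drops 1)

23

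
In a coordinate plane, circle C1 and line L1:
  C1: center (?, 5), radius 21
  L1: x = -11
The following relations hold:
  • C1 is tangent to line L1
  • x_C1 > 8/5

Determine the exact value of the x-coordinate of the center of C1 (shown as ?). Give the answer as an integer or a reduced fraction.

1. [C1‖L1]  x_C1² + 22x_C1 − 320 = 0  ⇒  x_C1 = -32 or 10
2. given x_C1 > 8/5: keep 10

10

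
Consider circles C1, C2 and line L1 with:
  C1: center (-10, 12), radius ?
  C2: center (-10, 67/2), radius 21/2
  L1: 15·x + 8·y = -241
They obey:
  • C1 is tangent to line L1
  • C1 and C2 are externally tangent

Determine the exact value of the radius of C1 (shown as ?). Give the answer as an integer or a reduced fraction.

11

1. [C1‖L1]  r_C1² − 121 = 0  ⇒  r_C1 = 11 (r>0 drops 1)
2. [ext C1·C2]  r_C1² + 21r_C1 − 352 = 0  ⇒  r_C1 = 11 (r>0 drops 1)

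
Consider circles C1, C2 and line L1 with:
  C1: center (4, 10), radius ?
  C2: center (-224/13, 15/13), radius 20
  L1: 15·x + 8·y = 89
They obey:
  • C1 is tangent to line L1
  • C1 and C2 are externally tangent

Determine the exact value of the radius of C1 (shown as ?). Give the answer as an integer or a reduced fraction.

3

1. [C1‖L1]  r_C1² − 9 = 0  ⇒  r_C1 = 3 (r>0 drops 1)
2. [ext C1·C2]  r_C1² + 40r_C1 − 129 = 0  ⇒  r_C1 = 3 (r>0 drops 1)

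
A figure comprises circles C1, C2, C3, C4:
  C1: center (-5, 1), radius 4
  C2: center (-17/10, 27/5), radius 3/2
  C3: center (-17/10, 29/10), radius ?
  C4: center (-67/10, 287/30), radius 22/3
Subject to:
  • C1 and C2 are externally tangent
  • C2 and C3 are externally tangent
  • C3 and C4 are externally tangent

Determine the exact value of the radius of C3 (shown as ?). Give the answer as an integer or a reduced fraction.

1

1. [ext C2·C3]  r_C3² + 3r_C3 − 4 = 0  ⇒  r_C3 = 1 (r>0 drops 1)
2. [ext C3·C4]  r_C3² + (44/3)r_C3 − 47/3 = 0  ⇒  r_C3 = 1 (r>0 drops 1)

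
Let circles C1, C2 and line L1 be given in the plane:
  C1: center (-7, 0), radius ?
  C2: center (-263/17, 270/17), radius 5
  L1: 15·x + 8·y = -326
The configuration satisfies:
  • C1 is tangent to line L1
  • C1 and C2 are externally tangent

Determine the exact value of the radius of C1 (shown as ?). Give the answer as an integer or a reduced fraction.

13

1. [C1‖L1]  r_C1² − 169 = 0  ⇒  r_C1 = 13 (r>0 drops 1)
2. [ext C1·C2]  r_C1² + 10r_C1 − 299 = 0  ⇒  r_C1 = 13 (r>0 drops 1)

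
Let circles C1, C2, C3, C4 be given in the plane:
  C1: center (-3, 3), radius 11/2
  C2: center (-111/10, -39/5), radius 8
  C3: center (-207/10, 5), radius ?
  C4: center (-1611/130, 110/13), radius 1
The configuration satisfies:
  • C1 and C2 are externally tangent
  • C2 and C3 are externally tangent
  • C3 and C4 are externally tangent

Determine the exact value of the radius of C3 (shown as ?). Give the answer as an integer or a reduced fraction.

8

1. [ext C2·C3]  r_C3² + 16r_C3 − 192 = 0  ⇒  r_C3 = 8 (r>0 drops 1)
2. [ext C3·C4]  r_C3² + 2r_C3 − 80 = 0  ⇒  r_C3 = 8 (r>0 drops 1)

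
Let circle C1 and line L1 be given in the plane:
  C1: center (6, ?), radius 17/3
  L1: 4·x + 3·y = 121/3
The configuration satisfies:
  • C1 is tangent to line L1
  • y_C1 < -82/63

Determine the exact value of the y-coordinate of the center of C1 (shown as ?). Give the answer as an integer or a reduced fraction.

-4

1. [C1‖L1]  y_C1² − (98/9)y_C1 − 536/9 = 0  ⇒  y_C1 = -4 or 134/9
2. given y_C1 < -82/63: keep -4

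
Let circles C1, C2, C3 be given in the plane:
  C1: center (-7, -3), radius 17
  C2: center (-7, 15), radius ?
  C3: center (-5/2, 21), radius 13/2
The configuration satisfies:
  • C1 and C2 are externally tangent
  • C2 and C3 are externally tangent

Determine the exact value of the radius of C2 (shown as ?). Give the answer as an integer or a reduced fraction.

1

1. [ext C1·C2]  r_C2² + 34r_C2 − 35 = 0  ⇒  r_C2 = 1 (r>0 drops 1)
2. [ext C2·C3]  r_C2² + 13r_C2 − 14 = 0  ⇒  r_C2 = 1 (r>0 drops 1)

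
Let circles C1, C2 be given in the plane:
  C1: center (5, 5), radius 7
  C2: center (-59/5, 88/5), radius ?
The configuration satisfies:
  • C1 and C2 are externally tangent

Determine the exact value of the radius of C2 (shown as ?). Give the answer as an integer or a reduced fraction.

1. [ext C1·C2]  r_C2² + 14r_C2 − 392 = 0  ⇒  r_C2 = 14 (r>0 drops 1)

14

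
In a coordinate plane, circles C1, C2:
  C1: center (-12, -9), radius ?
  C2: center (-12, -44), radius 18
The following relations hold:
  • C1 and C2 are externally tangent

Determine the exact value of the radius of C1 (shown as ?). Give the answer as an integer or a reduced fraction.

17

1. [ext C1·C2]  r_C1² + 36r_C1 − 901 = 0  ⇒  r_C1 = 17 (r>0 drops 1)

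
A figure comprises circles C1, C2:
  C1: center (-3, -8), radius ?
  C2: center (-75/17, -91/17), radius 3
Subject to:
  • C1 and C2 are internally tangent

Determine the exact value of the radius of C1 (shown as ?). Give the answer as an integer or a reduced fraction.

6

1. [int C1,C2]  r_C1² − 6r_C1 = 0  ⇒  r_C1 = 6 (r>0 drops 1)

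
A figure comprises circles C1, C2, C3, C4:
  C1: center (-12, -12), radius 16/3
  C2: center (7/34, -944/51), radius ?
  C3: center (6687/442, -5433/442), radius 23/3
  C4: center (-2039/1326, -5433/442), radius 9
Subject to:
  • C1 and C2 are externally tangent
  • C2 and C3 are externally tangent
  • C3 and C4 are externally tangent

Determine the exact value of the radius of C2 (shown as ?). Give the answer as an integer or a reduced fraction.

17/2

1. [ext C1·C2]  r_C2² + (32/3)r_C2 − 1955/12 = 0  ⇒  r_C2 = 17/2 (r>0 drops 1)
2. [ext C2·C3]  r_C2² + (46/3)r_C2 − 2431/12 = 0  ⇒  r_C2 = 17/2 (r>0 drops 1)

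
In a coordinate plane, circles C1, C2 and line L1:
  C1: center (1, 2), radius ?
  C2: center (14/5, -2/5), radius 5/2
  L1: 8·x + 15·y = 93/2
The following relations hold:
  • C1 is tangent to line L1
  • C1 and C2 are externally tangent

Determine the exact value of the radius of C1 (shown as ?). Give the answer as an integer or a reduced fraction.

1/2

1. [C1‖L1]  r_C1² − 1/4 = 0  ⇒  r_C1 = 1/2 (r>0 drops 1)
2. [ext C1·C2]  r_C1² + 5r_C1 − 11/4 = 0  ⇒  r_C1 = 1/2 (r>0 drops 1)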